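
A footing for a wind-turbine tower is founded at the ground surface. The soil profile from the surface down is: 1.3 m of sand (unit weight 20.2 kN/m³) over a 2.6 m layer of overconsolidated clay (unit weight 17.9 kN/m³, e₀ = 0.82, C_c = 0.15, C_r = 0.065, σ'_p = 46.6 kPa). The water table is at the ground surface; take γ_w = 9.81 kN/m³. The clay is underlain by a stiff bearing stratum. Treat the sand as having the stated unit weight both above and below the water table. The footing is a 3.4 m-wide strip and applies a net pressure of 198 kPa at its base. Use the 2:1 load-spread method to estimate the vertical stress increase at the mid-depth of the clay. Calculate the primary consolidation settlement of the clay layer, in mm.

Mid-depth of clay below the ground surface: z = 1.3 + 2.6/2 = 2.6 m.
Total vertical stress at mid-clay: σ_v = 20.2×1.3 + 17.9×1.3 = 49.53 kPa.
Pore pressure: u = 9.81×(2.6 − 0) = 25.506 kPa.
Initial effective stress: σ'_0 = σ_v − u = 49.53 − 25.506 = 24.024 kPa.
Stress increase at mid-clay by the 2:1 spreading method:
Δσ = qB/(B+z) = 198×3.4/(3.4+2.6) = 112.2 kPa
Final effective stress: σ'_f = 24.024 + 112.2 = 136.22 kPa.
σ'_f = 136.22 > σ'_p = 46.6 kPa, so the stress path crosses the preconsolidation pressure — recompression up to σ'_p, then virgin compression beyond:
S_c = H/(1+e₀)·[C_r·log₁₀(σ'_p/σ'_0) + C_c·log₁₀(σ'_f/σ'_p)]
    = 2.6/1.82 × [0.065×log₁₀(46.6/24.024) + 0.15×log₁₀(136.22/46.6)]
    = 1.4286 × [0.018703 + 0.069878] = 0.1265 m

S_c ≈ 127 mm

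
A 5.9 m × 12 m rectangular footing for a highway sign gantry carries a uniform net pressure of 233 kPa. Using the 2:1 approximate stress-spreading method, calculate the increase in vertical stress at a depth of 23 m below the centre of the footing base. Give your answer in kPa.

By the 2:1 method the load spreads at 1 horizontal : 2 vertical, so at depth z the loaded area has grown by z in each plan dimension:
Δσ = qBL/((B+z)(L+z)) = 233×5.9×12/((5.9+23)(12+23)) = 16.309 kPa

Δσ_z ≈ 16.3 kPa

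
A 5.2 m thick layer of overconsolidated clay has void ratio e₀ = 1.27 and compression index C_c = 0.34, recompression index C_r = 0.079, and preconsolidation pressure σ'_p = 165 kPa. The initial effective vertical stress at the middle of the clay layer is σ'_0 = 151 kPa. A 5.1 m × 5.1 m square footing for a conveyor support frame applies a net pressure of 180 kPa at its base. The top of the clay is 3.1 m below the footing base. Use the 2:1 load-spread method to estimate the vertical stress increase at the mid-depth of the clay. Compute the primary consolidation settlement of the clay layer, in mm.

Mid-depth of clay below the footing base: z = 3.1 + 5.2/2 = 5.7 m.
Stress increase at mid-clay by the 2:1 spreading method:
Δσ = qBL/((B+z)(L+z)) = 180×5.1×5.1/((5.1+5.7)(5.1+5.7)) = 40.139 kPa
Final effective stress: σ'_f = 151 + 40.139 = 191.14 kPa.
σ'_f = 191.14 > σ'_p = 165 kPa, so the stress path crosses the preconsolidation pressure — recompression up to σ'_p, then virgin compression beyond:
S_c = H/(1+e₀)·[C_r·log₁₀(σ'_p/σ'_0) + C_c·log₁₀(σ'_f/σ'_p)]
    = 5.2/2.27 × [0.079×log₁₀(165/151) + 0.34×log₁₀(191.14/165)]
    = 2.2907 × [0.0030421 + 0.021715] = 0.05671 m

S_c ≈ 56.7 mm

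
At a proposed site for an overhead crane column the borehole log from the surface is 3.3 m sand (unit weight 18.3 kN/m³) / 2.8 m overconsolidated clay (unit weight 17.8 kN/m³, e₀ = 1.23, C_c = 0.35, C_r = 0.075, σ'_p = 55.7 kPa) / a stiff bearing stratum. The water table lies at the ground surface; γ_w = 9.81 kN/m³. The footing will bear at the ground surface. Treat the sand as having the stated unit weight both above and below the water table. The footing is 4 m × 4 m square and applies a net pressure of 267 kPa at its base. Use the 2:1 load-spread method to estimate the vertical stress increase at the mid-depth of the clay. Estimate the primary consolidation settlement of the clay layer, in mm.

Mid-depth of clay below the ground surface: z = 3.3 + 2.8/2 = 4.7 m.
Total vertical stress at mid-clay: σ_v = 18.3×3.3 + 17.8×1.4 = 85.31 kPa.
Pore pressure: u = 9.81×(4.7 − 0) = 46.107 kPa.
Initial effective stress: σ'_0 = σ_v − u = 85.31 − 46.107 = 39.203 kPa.
Stress increase at mid-clay by the 2:1 spreading method:
Δσ = qBL/((B+z)(L+z)) = 267×4×4/((4+4.7)(4+4.7)) = 56.441 kPa
Final effective stress: σ'_f = 39.203 + 56.441 = 95.644 kPa.
σ'_f = 95.644 > σ'_p = 55.7 kPa, so the stress path crosses the preconsolidation pressure — recompression up to σ'_p, then virgin compression beyond:
S_c = H/(1+e₀)·[C_r·log₁₀(σ'_p/σ'_0) + C_c·log₁₀(σ'_f/σ'_p)]
    = 2.8/2.23 × [0.075×log₁₀(55.7/39.203) + 0.35×log₁₀(95.644/55.7)]
    = 1.2556 × [0.01144 + 0.082181] = 0.1176 m

S_c ≈ 118 mm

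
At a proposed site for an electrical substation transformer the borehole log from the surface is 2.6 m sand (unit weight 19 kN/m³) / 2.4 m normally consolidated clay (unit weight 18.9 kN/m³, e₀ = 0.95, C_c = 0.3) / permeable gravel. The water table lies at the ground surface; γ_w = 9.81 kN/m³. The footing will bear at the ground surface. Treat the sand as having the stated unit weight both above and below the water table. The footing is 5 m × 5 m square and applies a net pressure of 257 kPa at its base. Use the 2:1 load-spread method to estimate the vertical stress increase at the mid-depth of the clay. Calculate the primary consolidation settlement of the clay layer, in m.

S_c ≈ 0.195 m

Mid-depth of clay below the ground surface: z = 2.6 + 2.4/2 = 3.8 m.
Total vertical stress at mid-clay: σ_v = 19×2.6 + 18.9×1.2 = 72.08 kPa.
Pore pressure: u = 9.81×(3.8 − 0) = 37.278 kPa.
Initial effective stress: σ'_0 = σ_v − u = 72.08 − 37.278 = 34.802 kPa.
Stress increase at mid-clay by the 2:1 spreading method:
Δσ = qBL/((B+z)(L+z)) = 257×5×5/((5+3.8)(5+3.8)) = 82.967 kPa
Final effective stress: σ'_f = σ'_0 + Δσ = 34.802 + 82.967 = 117.77 kPa.
Normally consolidated clay, so the full stress increment lies on the virgin compression line:
S_c = C_c·H/(1+e₀)·log₁₀(σ'_f/σ'_0) = 0.3×2.4/(1+0.95)×log₁₀(117.77/34.802)
    = 0.36923 × 0.52943 = 0.1955 m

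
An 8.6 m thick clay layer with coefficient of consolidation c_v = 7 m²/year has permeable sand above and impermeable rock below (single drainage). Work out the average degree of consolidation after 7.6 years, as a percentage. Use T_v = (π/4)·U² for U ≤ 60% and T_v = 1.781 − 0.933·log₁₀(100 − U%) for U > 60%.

Drainage path length: H_d = H = 8.6 m (single drainage).
T_v = c_v·t/H_d² = 7×7.6/8.6² = 0.71931.
T_v = 0.71931 corresponds to the U > 60% branch:
U = 1 − 10^((1.781 − T_v)/0.933)/100 = 0.8626

U ≈ 86.3 %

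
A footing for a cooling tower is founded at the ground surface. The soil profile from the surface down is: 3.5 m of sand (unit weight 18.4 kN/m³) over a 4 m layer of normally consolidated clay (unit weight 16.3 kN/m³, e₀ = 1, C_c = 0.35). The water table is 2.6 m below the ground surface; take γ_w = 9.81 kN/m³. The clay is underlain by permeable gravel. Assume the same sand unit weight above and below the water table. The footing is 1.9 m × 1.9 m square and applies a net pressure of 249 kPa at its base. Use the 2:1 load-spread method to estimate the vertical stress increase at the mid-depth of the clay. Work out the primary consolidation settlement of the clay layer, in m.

S_c ≈ 0.0653 m

Mid-depth of clay below the ground surface: z = 3.5 + 4/2 = 5.5 m.
Total vertical stress at mid-clay: σ_v = 18.4×3.5 + 16.3×2 = 97 kPa.
Pore pressure: u = 9.81×(5.5 − 2.6) = 28.449 kPa.
Initial effective stress: σ'_0 = σ_v − u = 97 − 28.449 = 68.551 kPa.
Stress increase at mid-clay by the 2:1 spreading method:
Δσ = qBL/((B+z)(L+z)) = 249×1.9×1.9/((1.9+5.5)(1.9+5.5)) = 16.415 kPa
Final effective stress: σ'_f = σ'_0 + Δσ = 68.551 + 16.415 = 84.966 kPa.
Normally consolidated clay, so the full stress increment lies on the virgin compression line:
S_c = C_c·H/(1+e₀)·log₁₀(σ'_f/σ'_0) = 0.35×4/(1+1)×log₁₀(84.966/68.551)
    = 0.7 × 0.093231 = 0.06526 m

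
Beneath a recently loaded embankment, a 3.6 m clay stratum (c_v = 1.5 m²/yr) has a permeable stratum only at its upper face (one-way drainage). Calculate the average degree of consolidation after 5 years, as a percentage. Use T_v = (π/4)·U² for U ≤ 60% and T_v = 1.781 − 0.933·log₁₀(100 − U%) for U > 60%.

U ≈ 80.6 %

Drainage path length: H_d = H = 3.6 m (single drainage).
T_v = c_v·t/H_d² = 1.5×5/3.6² = 0.5787.
T_v = 0.5787 corresponds to the U > 60% branch:
U = 1 − 10^((1.781 − T_v)/0.933)/100 = 0.8056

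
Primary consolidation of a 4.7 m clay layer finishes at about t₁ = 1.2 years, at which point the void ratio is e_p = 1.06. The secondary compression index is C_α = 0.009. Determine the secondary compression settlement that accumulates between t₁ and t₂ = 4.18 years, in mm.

S_s ≈ 11.1 mm

Secondary compression: S_s = C_α·H/(1+e_p)·log₁₀(t₂/t₁)
S_s = 0.009×4.7/(1+1.06)×log₁₀(4.18/1.2)
    = 0.02053 × 0.542 = 0.01113 m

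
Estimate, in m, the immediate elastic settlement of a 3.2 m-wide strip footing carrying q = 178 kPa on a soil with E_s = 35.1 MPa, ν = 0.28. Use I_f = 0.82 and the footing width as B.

S_e ≈ 0.0123 m

Immediate (elastic) settlement: S_e = q·B·(1−ν²)/E_s · I_f.
E_s = 35.1 MPa = 35100 kPa.
S_e = 178 × 3.2 × (1 − 0.28²) / 35100 × 0.82
    = 178 × 3.2 × 0.9216 / 35100 × 0.82
    = 0.01226 m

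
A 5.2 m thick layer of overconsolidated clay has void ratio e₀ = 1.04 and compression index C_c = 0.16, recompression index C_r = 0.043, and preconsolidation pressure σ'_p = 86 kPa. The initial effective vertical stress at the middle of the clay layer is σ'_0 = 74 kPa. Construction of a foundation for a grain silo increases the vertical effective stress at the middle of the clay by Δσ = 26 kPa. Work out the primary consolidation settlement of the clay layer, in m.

S_c ≈ 0.0339 m

Final effective stress: σ'_f = 74 + 26 = 100 kPa.
σ'_f = 100 > σ'_p = 86 kPa, so the stress path crosses the preconsolidation pressure — recompression up to σ'_p, then virgin compression beyond:
S_c = H/(1+e₀)·[C_r·log₁₀(σ'_p/σ'_0) + C_c·log₁₀(σ'_f/σ'_p)]
    = 5.2/2.04 × [0.043×log₁₀(86/74) + 0.16×log₁₀(100/86)]
    = 2.549 × [0.0028065 + 0.01048] = 0.03387 m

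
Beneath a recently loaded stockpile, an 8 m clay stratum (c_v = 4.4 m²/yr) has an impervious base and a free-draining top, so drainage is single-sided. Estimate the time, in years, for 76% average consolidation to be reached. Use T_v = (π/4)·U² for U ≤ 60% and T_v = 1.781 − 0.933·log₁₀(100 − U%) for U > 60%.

t ≈ 7.17 years

Drainage path length: H_d = H = 8 m (single drainage).
U > 60%: T_v = 1.781 − 0.933·log₁₀(100 − 76) = 0.49326.
t = T_v·H_d²/c_v = 0.49326×8²/4.4 = 7.175 years.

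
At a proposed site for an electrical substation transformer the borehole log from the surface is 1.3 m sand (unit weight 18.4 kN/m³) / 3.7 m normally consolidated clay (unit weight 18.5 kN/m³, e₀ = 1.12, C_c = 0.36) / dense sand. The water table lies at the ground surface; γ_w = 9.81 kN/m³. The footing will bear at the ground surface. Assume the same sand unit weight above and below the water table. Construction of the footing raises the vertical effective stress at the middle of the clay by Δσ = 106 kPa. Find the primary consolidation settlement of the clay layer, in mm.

S_c ≈ 433 mm

Mid-depth of clay below the ground surface: z = 1.3 + 3.7/2 = 3.15 m.
Total vertical stress at mid-clay: σ_v = 18.4×1.3 + 18.5×1.85 = 58.145 kPa.
Pore pressure: u = 9.81×(3.15 − 0) = 30.902 kPa.
Initial effective stress: σ'_0 = σ_v − u = 58.145 − 30.902 = 27.243 kPa.
Final effective stress: σ'_f = σ'_0 + Δσ = 27.243 + 106 = 133.24 kPa.
Normally consolidated clay, so the full stress increment lies on the virgin compression line:
S_c = C_c·H/(1+e₀)·log₁₀(σ'_f/σ'_0) = 0.36×3.7/(1+1.12)×log₁₀(133.24/27.243)
    = 0.6283 × 0.68938 = 0.4331 m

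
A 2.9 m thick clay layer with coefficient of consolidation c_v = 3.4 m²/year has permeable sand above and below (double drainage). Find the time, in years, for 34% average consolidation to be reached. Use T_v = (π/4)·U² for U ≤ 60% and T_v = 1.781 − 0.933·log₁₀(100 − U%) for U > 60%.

Drainage path length: H_d = H/2 = 1.45 m (double drainage).
U ≤ 60%: T_v = (π/4)·U² = (π/4)×0.34² = 0.090792.
t = T_v·H_d²/c_v = 0.090792×1.45²/3.4 = 0.05614 years.

t ≈ 0.0561 years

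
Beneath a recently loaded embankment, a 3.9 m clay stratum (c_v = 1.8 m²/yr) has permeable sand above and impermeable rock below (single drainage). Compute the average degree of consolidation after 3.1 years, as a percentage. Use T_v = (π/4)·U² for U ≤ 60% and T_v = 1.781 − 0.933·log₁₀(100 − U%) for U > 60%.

Drainage path length: H_d = H = 3.9 m (single drainage).
T_v = c_v·t/H_d² = 1.8×3.1/3.9² = 0.36686.
T_v = 0.36686 corresponds to the U > 60% branch:
U = 1 − 10^((1.781 − T_v)/0.933)/100 = 0.6721

U ≈ 67.2 %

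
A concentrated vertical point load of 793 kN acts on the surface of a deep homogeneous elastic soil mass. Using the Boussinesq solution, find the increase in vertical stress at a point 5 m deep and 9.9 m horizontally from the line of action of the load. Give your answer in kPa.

Δσ_z ≈ 0.282 kPa

Boussinesq vertical stress below a point load on an elastic half-space:
Δσ_z = 3P/(2πz²) · [1 + (r/z)²]^(−5/2)
r/z = 9.9/5 = 1.98; [1+(r/z)²]^(−5/2) = 0.018621.
Δσ_z = 3×793/(2π×5²) × 0.018621 = 15.145 × 0.018621 = 0.282 kPa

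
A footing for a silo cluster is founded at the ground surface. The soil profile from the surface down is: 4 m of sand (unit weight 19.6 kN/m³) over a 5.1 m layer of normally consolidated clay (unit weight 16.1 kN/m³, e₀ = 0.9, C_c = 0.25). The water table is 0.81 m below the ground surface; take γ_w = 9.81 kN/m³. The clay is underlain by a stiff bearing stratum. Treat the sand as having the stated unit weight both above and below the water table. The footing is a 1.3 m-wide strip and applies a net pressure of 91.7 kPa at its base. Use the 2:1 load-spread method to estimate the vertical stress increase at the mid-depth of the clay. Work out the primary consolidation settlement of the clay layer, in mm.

S_c ≈ 62.8 mm

Mid-depth of clay below the ground surface: z = 4 + 5.1/2 = 6.55 m.
Total vertical stress at mid-clay: σ_v = 19.6×4 + 16.1×2.55 = 119.46 kPa.
Pore pressure: u = 9.81×(6.55 − 0.81) = 56.309 kPa.
Initial effective stress: σ'_0 = σ_v − u = 119.46 − 56.309 = 63.151 kPa.
Stress increase at mid-clay by the 2:1 spreading method:
Δσ = qB/(B+z) = 91.7×1.3/(1.3+6.55) = 15.186 kPa
Final effective stress: σ'_f = σ'_0 + Δσ = 63.151 + 15.186 = 78.337 kPa.
Normally consolidated clay, so the full stress increment lies on the virgin compression line:
S_c = C_c·H/(1+e₀)·log₁₀(σ'_f/σ'_0) = 0.25×5.1/(1+0.9)×log₁₀(78.337/63.151)
    = 0.67105 × 0.093587 = 0.0628 m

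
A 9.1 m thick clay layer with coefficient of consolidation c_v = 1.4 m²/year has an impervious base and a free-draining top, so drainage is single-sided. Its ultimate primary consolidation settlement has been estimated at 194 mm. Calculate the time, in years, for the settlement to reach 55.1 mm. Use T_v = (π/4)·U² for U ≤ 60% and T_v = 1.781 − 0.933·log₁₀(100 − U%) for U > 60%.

t ≈ 3.75 years

Drainage path length: H_d = H = 9.1 m (single drainage).
U = S(t)/S_ult = 55.1/194 = 0.284.
U ≤ 60%: T_v = (π/4)·U² = (π/4)×0.28402² = 0.063356.
t = T_v·H_d²/c_v = 0.063356×9.1²/1.4 = 3.748 years.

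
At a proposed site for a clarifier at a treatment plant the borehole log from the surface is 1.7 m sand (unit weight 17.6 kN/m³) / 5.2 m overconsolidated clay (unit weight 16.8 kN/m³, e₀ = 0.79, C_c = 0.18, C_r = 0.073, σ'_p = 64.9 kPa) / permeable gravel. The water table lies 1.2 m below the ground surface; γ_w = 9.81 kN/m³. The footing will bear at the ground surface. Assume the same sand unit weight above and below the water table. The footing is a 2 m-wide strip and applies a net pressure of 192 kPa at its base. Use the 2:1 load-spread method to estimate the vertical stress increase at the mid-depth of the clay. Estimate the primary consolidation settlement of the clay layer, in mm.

Mid-depth of clay below the ground surface: z = 1.7 + 5.2/2 = 4.3 m.
Total vertical stress at mid-clay: σ_v = 17.6×1.7 + 16.8×2.6 = 73.6 kPa.
Pore pressure: u = 9.81×(4.3 − 1.2) = 30.411 kPa.
Initial effective stress: σ'_0 = σ_v − u = 73.6 − 30.411 = 43.189 kPa.
Stress increase at mid-clay by the 2:1 spreading method:
Δσ = qB/(B+z) = 192×2/(2+4.3) = 60.952 kPa
Final effective stress: σ'_f = 43.189 + 60.952 = 104.14 kPa.
σ'_f = 104.14 > σ'_p = 64.9 kPa, so the stress path crosses the preconsolidation pressure — recompression up to σ'_p, then virgin compression beyond:
S_c = H/(1+e₀)·[C_r·log₁₀(σ'_p/σ'_0) + C_c·log₁₀(σ'_f/σ'_p)]
    = 5.2/1.79 × [0.073×log₁₀(64.9/43.189) + 0.18×log₁₀(104.14/64.9)]
    = 2.905 × [0.012912 + 0.036967] = 0.1449 m

S_c ≈ 145 mm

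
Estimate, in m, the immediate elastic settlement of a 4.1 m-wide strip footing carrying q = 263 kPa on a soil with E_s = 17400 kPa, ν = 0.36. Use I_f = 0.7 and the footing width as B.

Immediate (elastic) settlement: S_e = q·B·(1−ν²)/E_s · I_f.
S_e = 263 × 4.1 × (1 − 0.36²) / 17400 × 0.7
    = 263 × 4.1 × 0.8704 / 17400 × 0.7
    = 0.03776 m

S_e ≈ 0.0378 m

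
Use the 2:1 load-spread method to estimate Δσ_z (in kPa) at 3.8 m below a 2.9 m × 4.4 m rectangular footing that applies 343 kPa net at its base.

By the 2:1 method the load spreads at 1 horizontal : 2 vertical, so at depth z the loaded area has grown by z in each plan dimension:
Δσ = qBL/((B+z)(L+z)) = 343×2.9×4.4/((2.9+3.8)(4.4+3.8)) = 79.663 kPa

Δσ_z ≈ 79.7 kPa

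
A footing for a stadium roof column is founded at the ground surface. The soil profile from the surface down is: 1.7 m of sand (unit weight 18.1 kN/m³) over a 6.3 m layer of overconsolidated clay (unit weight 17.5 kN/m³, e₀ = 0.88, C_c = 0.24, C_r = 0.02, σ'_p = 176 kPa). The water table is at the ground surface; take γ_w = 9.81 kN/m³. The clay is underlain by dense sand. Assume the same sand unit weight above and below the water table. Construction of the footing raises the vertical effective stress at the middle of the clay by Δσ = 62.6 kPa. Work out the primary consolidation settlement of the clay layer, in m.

S_c ≈ 0.0282 m

Mid-depth of clay below the ground surface: z = 1.7 + 6.3/2 = 4.85 m.
Total vertical stress at mid-clay: σ_v = 18.1×1.7 + 17.5×3.15 = 85.895 kPa.
Pore pressure: u = 9.81×(4.85 − 0) = 47.578 kPa.
Initial effective stress: σ'_0 = σ_v − u = 85.895 − 47.578 = 38.317 kPa.
Final effective stress: σ'_f = 38.317 + 62.6 = 100.92 kPa.
σ'_f = 100.92 ≤ σ'_p = 176 kPa, so the clay remains overconsolidated and only the recompression index applies:
S_c = C_r·H/(1+e₀)·log₁₀(σ'_f/σ'_0) = 0.02×6.3/1.88×log₁₀(100.92/38.317)
    = 0.067022 × 0.42059 = 0.02819 m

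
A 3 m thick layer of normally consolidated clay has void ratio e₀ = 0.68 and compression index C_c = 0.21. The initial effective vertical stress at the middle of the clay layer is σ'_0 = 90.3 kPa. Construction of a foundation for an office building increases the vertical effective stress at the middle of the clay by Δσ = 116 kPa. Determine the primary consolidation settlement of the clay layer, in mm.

Final effective stress: σ'_f = σ'_0 + Δσ = 90.3 + 116 = 206.3 kPa.
Normally consolidated clay, so the full stress increment lies on the virgin compression line:
S_c = C_c·H/(1+e₀)·log₁₀(σ'_f/σ'_0) = 0.21×3/(1+0.68)×log₁₀(206.3/90.3)
    = 0.375 × 0.35881 = 0.1346 m

S_c ≈ 135 mm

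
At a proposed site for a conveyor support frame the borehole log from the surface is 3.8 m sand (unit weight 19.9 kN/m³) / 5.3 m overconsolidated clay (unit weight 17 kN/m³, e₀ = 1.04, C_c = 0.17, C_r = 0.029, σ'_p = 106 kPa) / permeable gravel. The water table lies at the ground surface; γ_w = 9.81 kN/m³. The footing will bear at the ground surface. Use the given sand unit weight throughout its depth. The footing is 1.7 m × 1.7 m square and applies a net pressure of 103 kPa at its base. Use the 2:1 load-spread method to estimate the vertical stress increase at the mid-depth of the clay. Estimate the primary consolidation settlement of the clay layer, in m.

S_c ≈ 0.00246 m

Mid-depth of clay below the ground surface: z = 3.8 + 5.3/2 = 6.45 m.
Total vertical stress at mid-clay: σ_v = 19.9×3.8 + 17×2.65 = 120.67 kPa.
Pore pressure: u = 9.81×(6.45 − 0) = 63.275 kPa.
Initial effective stress: σ'_0 = σ_v − u = 120.67 − 63.275 = 57.395 kPa.
Stress increase at mid-clay by the 2:1 spreading method:
Δσ = qBL/((B+z)(L+z)) = 103×1.7×1.7/((1.7+6.45)(1.7+6.45)) = 4.4815 kPa
Final effective stress: σ'_f = 57.395 + 4.4815 = 61.877 kPa.
σ'_f = 61.877 ≤ σ'_p = 106 kPa, so the clay remains overconsolidated and only the recompression index applies:
S_c = C_r·H/(1+e₀)·log₁₀(σ'_f/σ'_0) = 0.029×5.3/2.04×log₁₀(61.877/57.395)
    = 0.075342 × 0.032655 = 0.00246 m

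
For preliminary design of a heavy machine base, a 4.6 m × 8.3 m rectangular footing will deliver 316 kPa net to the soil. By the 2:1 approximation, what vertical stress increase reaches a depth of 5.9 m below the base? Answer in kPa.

Δσ_z ≈ 80.9 kPa

By the 2:1 method the load spreads at 1 horizontal : 2 vertical, so at depth z the loaded area has grown by z in each plan dimension:
Δσ = qBL/((B+z)(L+z)) = 316×4.6×8.3/((4.6+5.9)(8.3+5.9)) = 80.918 kPa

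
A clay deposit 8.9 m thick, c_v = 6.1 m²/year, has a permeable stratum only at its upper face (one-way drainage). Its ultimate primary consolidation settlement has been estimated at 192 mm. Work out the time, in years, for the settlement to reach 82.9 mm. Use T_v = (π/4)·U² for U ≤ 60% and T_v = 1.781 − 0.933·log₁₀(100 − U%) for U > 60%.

t ≈ 1.9 years

Drainage path length: H_d = H = 8.9 m (single drainage).
U = S(t)/S_ult = 82.9/192 = 0.4318.
U ≤ 60%: T_v = (π/4)·U² = (π/4)×0.43177² = 0.14642.
t = T_v·H_d²/c_v = 0.14642×8.9²/6.1 = 1.901 years.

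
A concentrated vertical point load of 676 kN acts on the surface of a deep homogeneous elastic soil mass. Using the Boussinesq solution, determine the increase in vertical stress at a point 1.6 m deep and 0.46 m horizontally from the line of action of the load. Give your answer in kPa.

Boussinesq vertical stress below a point load on an elastic half-space:
Δσ_z = 3P/(2πz²) · [1 + (r/z)²]^(−5/2)
r/z = 0.46/1.6 = 0.2875; [1+(r/z)²]^(−5/2) = 0.81992.
Δσ_z = 3×676/(2π×1.6²) × 0.81992 = 126.08 × 0.81992 = 103.4 kPa

Δσ_z ≈ 103 kPa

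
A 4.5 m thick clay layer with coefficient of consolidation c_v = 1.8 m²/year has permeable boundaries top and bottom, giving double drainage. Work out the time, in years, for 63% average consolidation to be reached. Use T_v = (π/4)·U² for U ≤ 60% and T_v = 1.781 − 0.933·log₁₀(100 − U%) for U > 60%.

t ≈ 0.894 years

Drainage path length: H_d = H/2 = 2.25 m (double drainage).
U > 60%: T_v = 1.781 − 0.933·log₁₀(100 − 63) = 0.31787.
t = T_v·H_d²/c_v = 0.31787×2.25²/1.8 = 0.894 years.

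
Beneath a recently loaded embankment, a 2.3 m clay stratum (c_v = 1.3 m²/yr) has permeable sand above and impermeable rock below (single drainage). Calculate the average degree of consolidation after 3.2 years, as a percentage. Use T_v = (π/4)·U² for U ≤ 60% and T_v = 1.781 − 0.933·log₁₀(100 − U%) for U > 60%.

Drainage path length: H_d = H = 2.3 m (single drainage).
T_v = c_v·t/H_d² = 1.3×3.2/2.3² = 0.78639.
T_v = 0.78639 corresponds to the U > 60% branch:
U = 1 − 10^((1.781 − T_v)/0.933)/100 = 0.8836

U ≈ 88.4 %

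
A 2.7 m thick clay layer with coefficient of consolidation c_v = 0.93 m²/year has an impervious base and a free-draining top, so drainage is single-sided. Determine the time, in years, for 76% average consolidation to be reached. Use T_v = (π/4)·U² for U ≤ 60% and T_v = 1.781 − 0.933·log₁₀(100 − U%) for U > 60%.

Drainage path length: H_d = H = 2.7 m (single drainage).
U > 60%: T_v = 1.781 − 0.933·log₁₀(100 − 76) = 0.49326.
t = T_v·H_d²/c_v = 0.49326×2.7²/0.93 = 3.867 years.

t ≈ 3.87 years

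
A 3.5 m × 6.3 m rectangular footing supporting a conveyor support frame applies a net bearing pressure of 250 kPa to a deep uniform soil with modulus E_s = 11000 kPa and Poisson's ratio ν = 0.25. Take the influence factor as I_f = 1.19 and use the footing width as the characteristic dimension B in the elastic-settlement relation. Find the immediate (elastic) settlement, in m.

Immediate (elastic) settlement: S_e = q·B·(1−ν²)/E_s · I_f.
S_e = 250 × 3.5 × (1 − 0.25²) / 11000 × 1.19
    = 250 × 3.5 × 0.9375 / 11000 × 1.19
    = 0.08874 m

S_e ≈ 0.0887 m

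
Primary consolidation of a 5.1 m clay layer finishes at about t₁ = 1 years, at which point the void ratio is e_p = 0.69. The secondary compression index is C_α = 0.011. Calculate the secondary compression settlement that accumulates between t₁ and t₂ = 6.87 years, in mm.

S_s ≈ 27.8 mm

Secondary compression: S_s = C_α·H/(1+e_p)·log₁₀(t₂/t₁)
S_s = 0.011×5.1/(1+0.69)×log₁₀(6.87/1)
    = 0.0332 × 0.837 = 0.02778 m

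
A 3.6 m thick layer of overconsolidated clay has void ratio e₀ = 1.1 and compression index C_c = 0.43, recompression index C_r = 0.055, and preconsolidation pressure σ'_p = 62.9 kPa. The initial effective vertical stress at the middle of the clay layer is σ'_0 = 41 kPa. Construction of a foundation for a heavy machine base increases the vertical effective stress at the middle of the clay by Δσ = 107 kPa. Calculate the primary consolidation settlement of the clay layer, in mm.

S_c ≈ 291 mm

Final effective stress: σ'_f = 41 + 107 = 148 kPa.
σ'_f = 148 > σ'_p = 62.9 kPa, so the stress path crosses the preconsolidation pressure — recompression up to σ'_p, then virgin compression beyond:
S_c = H/(1+e₀)·[C_r·log₁₀(σ'_p/σ'_0) + C_c·log₁₀(σ'_f/σ'_p)]
    = 3.6/2.1 × [0.055×log₁₀(62.9/41) + 0.43×log₁₀(148/62.9)]
    = 1.7143 × [0.010223 + 0.15979] = 0.2915 m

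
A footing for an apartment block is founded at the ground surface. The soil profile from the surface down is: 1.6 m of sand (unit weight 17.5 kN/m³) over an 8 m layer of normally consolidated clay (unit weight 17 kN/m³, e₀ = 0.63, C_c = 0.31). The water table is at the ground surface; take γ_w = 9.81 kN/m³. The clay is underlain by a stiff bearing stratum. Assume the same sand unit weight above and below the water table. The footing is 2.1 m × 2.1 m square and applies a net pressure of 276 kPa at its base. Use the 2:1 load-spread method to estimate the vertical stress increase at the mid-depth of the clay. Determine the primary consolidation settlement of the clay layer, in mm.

S_c ≈ 268 mm

Mid-depth of clay below the ground surface: z = 1.6 + 8/2 = 5.6 m.
Total vertical stress at mid-clay: σ_v = 17.5×1.6 + 17×4 = 96 kPa.
Pore pressure: u = 9.81×(5.6 − 0) = 54.936 kPa.
Initial effective stress: σ'_0 = σ_v − u = 96 − 54.936 = 41.064 kPa.
Stress increase at mid-clay by the 2:1 spreading method:
Δσ = qBL/((B+z)(L+z)) = 276×2.1×2.1/((2.1+5.6)(2.1+5.6)) = 20.529 kPa
Final effective stress: σ'_f = σ'_0 + Δσ = 41.064 + 20.529 = 61.593 kPa.
Normally consolidated clay, so the full stress increment lies on the virgin compression line:
S_c = C_c·H/(1+e₀)·log₁₀(σ'_f/σ'_0) = 0.31×8/(1+0.63)×log₁₀(61.593/41.064)
    = 1.5215 × 0.17607 = 0.2679 m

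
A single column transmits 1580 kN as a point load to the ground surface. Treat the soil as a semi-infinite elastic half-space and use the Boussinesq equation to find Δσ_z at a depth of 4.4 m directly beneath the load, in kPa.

Δσ_z ≈ 39 kPa

Boussinesq vertical stress below a point load on an elastic half-space:
Δσ_z = 3P/(2πz²) · [1 + (r/z)²]^(−5/2)
r/z = 0/4.4 = 0; [1+(r/z)²]^(−5/2) = 1.
Δσ_z = 3×1580/(2π×4.4²) × 1 = 38.967 × 1 = 38.97 kPa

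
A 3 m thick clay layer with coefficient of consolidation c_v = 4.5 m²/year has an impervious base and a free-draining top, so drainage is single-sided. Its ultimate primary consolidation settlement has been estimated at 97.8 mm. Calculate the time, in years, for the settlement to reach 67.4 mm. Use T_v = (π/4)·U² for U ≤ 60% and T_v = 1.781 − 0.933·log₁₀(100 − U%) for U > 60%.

t ≈ 0.777 years

Drainage path length: H_d = H = 3 m (single drainage).
U = S(t)/S_ult = 67.4/97.8 = 0.6892.
U > 60%: T_v = 1.781 − 0.933·log₁₀(100 − 68.916) = 0.38847.
t = T_v·H_d²/c_v = 0.38847×3²/4.5 = 0.7769 years.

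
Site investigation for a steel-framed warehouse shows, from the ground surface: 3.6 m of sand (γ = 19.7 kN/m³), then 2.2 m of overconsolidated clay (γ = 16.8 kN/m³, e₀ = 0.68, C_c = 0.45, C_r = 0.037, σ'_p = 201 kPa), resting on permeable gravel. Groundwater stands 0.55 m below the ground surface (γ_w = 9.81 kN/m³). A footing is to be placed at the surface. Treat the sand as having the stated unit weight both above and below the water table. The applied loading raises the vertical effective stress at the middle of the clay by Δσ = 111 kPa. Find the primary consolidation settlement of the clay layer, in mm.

S_c ≈ 25 mm

Mid-depth of clay below the ground surface: z = 3.6 + 2.2/2 = 4.7 m.
Total vertical stress at mid-clay: σ_v = 19.7×3.6 + 16.8×1.1 = 89.4 kPa.
Pore pressure: u = 9.81×(4.7 − 0.55) = 40.712 kPa.
Initial effective stress: σ'_0 = σ_v − u = 89.4 − 40.712 = 48.688 kPa.
Final effective stress: σ'_f = 48.688 + 111 = 159.69 kPa.
σ'_f = 159.69 ≤ σ'_p = 201 kPa, so the clay remains overconsolidated and only the recompression index applies:
S_c = C_r·H/(1+e₀)·log₁₀(σ'_f/σ'_0) = 0.037×2.2/1.68×log₁₀(159.69/48.688)
    = 0.048452 × 0.51586 = 0.02499 m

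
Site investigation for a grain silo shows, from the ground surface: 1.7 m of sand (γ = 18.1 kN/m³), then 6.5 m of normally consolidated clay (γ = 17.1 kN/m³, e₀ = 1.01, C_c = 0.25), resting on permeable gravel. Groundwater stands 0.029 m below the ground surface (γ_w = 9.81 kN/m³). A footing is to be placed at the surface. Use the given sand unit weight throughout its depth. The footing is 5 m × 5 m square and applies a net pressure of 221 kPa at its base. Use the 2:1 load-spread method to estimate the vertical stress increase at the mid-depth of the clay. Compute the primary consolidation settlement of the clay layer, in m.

S_c ≈ 0.317 m

Mid-depth of clay below the ground surface: z = 1.7 + 6.5/2 = 4.95 m.
Total vertical stress at mid-clay: σ_v = 18.1×1.7 + 17.1×3.25 = 86.345 kPa.
Pore pressure: u = 9.81×(4.95 − 0.029) = 48.275 kPa.
Initial effective stress: σ'_0 = σ_v − u = 86.345 − 48.275 = 38.07 kPa.
Stress increase at mid-clay by the 2:1 spreading method:
Δσ = qBL/((B+z)(L+z)) = 221×5×5/((5+4.95)(5+4.95)) = 55.807 kPa
Final effective stress: σ'_f = σ'_0 + Δσ = 38.07 + 55.807 = 93.877 kPa.
Normally consolidated clay, so the full stress increment lies on the virgin compression line:
S_c = C_c·H/(1+e₀)·log₁₀(σ'_f/σ'_0) = 0.25×6.5/(1+1.01)×log₁₀(93.877/38.07)
    = 0.80846 × 0.39198 = 0.3169 m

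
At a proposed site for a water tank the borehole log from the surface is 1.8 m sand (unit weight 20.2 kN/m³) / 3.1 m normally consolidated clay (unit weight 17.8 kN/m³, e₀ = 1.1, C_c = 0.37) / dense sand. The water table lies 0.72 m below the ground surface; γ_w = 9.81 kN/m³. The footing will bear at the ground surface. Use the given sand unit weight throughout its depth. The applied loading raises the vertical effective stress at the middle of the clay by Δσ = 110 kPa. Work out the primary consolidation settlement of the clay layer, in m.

S_c ≈ 0.322 m

Mid-depth of clay below the ground surface: z = 1.8 + 3.1/2 = 3.35 m.
Total vertical stress at mid-clay: σ_v = 20.2×1.8 + 17.8×1.55 = 63.95 kPa.
Pore pressure: u = 9.81×(3.35 − 0.72) = 25.8 kPa.
Initial effective stress: σ'_0 = σ_v − u = 63.95 − 25.8 = 38.15 kPa.
Final effective stress: σ'_f = σ'_0 + Δσ = 38.15 + 110 = 148.15 kPa.
Normally consolidated clay, so the full stress increment lies on the virgin compression line:
S_c = C_c·H/(1+e₀)·log₁₀(σ'_f/σ'_0) = 0.37×3.1/(1+1.1)×log₁₀(148.15/38.15)
    = 0.54619 × 0.58921 = 0.3218 m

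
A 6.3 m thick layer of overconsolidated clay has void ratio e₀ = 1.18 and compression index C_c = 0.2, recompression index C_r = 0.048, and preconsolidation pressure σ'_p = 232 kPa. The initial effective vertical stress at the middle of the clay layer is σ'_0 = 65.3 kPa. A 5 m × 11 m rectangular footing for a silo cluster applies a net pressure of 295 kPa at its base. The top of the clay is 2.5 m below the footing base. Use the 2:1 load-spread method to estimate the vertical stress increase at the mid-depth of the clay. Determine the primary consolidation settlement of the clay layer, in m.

Mid-depth of clay below the footing base: z = 2.5 + 6.3/2 = 5.65 m.
Stress increase at mid-clay by the 2:1 spreading method:
Δσ = qBL/((B+z)(L+z)) = 295×5×11/((5+5.65)(11+5.65)) = 91.5 kPa
Final effective stress: σ'_f = 65.3 + 91.5 = 156.8 kPa.
σ'_f = 156.8 ≤ σ'_p = 232 kPa, so the clay remains overconsolidated and only the recompression index applies:
S_c = C_r·H/(1+e₀)·log₁₀(σ'_f/σ'_0) = 0.048×6.3/2.18×log₁₀(156.8/65.3)
    = 0.13872 × 0.38043 = 0.05277 m

S_c ≈ 0.0528 m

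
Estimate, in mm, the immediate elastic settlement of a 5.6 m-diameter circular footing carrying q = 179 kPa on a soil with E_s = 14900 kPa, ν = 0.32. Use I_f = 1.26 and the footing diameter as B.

S_e ≈ 76.1 mm

Immediate (elastic) settlement: S_e = q·B·(1−ν²)/E_s · I_f.
S_e = 179 × 5.6 × (1 − 0.32²) / 14900 × 1.26
    = 179 × 5.6 × 0.8976 / 14900 × 1.26
    = 0.07609 m = 76.09 mm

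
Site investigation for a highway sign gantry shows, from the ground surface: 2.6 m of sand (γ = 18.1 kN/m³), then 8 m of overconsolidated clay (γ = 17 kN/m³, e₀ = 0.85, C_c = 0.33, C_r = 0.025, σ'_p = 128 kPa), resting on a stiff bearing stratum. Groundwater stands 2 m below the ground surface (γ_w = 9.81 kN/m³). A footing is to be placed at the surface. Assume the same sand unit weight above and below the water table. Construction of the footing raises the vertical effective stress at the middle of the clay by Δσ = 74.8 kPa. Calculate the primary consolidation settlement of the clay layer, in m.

Mid-depth of clay below the ground surface: z = 2.6 + 8/2 = 6.6 m.
Total vertical stress at mid-clay: σ_v = 18.1×2.6 + 17×4 = 115.06 kPa.
Pore pressure: u = 9.81×(6.6 − 2) = 45.126 kPa.
Initial effective stress: σ'_0 = σ_v − u = 115.06 − 45.126 = 69.934 kPa.
Final effective stress: σ'_f = 69.934 + 74.8 = 144.73 kPa.
σ'_f = 144.73 > σ'_p = 128 kPa, so the stress path crosses the preconsolidation pressure — recompression up to σ'_p, then virgin compression beyond:
S_c = H/(1+e₀)·[C_r·log₁₀(σ'_p/σ'_0) + C_c·log₁₀(σ'_f/σ'_p)]
    = 8/1.85 × [0.025×log₁₀(128/69.934) + 0.33×log₁₀(144.73/128)]
    = 4.3243 × [0.006563 + 0.017605] = 0.1045 m

S_c ≈ 0.105 m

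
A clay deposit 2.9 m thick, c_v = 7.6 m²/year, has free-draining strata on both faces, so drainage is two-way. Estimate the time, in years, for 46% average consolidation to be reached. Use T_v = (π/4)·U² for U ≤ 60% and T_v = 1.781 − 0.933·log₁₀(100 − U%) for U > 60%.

t ≈ 0.046 years

Drainage path length: H_d = H/2 = 1.45 m (double drainage).
U ≤ 60%: T_v = (π/4)·U² = (π/4)×0.46² = 0.16619.
t = T_v·H_d²/c_v = 0.16619×1.45²/7.6 = 0.04598 years.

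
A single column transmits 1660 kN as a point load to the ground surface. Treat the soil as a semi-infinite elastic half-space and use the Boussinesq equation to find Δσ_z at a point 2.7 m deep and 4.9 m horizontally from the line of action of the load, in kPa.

Δσ_z ≈ 2.85 kPa

Boussinesq vertical stress below a point load on an elastic half-space:
Δσ_z = 3P/(2πz²) · [1 + (r/z)²]^(−5/2)
r/z = 4.9/2.7 = 1.8148; [1+(r/z)²]^(−5/2) = 0.026179.
Δσ_z = 3×1660/(2π×2.7²) × 0.026179 = 108.72 × 0.026179 = 2.846 kPa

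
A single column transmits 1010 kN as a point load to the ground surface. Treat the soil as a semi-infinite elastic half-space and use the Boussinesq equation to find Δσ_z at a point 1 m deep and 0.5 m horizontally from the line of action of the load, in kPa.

Δσ_z ≈ 276 kPa

Boussinesq vertical stress below a point load on an elastic half-space:
Δσ_z = 3P/(2πz²) · [1 + (r/z)²]^(−5/2)
r/z = 0.5/1 = 0.5; [1+(r/z)²]^(−5/2) = 0.57243.
Δσ_z = 3×1010/(2π×1²) × 0.57243 = 482.24 × 0.57243 = 276 kPa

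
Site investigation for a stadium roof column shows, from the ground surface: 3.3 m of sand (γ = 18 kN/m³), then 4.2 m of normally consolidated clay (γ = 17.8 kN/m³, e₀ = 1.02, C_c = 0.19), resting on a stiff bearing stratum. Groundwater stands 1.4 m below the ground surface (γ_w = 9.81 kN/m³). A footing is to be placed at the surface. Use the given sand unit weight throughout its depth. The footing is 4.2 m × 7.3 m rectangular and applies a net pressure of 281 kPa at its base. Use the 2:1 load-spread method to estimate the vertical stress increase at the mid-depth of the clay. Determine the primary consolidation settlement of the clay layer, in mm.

S_c ≈ 137 mm

Mid-depth of clay below the ground surface: z = 3.3 + 4.2/2 = 5.4 m.
Total vertical stress at mid-clay: σ_v = 18×3.3 + 17.8×2.1 = 96.78 kPa.
Pore pressure: u = 9.81×(5.4 − 1.4) = 39.24 kPa.
Initial effective stress: σ'_0 = σ_v − u = 96.78 − 39.24 = 57.54 kPa.
Stress increase at mid-clay by the 2:1 spreading method:
Δσ = qBL/((B+z)(L+z)) = 281×4.2×7.3/((4.2+5.4)(7.3+5.4)) = 70.665 kPa
Final effective stress: σ'_f = σ'_0 + Δσ = 57.54 + 70.665 = 128.21 kPa.
Normally consolidated clay, so the full stress increment lies on the virgin compression line:
S_c = C_c·H/(1+e₀)·log₁₀(σ'_f/σ'_0) = 0.19×4.2/(1+1.02)×log₁₀(128.21/57.54)
    = 0.39505 × 0.34795 = 0.1375 m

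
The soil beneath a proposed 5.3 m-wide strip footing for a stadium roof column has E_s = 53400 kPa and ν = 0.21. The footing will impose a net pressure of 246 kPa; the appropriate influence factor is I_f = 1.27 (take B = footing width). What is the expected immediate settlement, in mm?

S_e ≈ 29.6 mm

Immediate (elastic) settlement: S_e = q·B·(1−ν²)/E_s · I_f.
S_e = 246 × 5.3 × (1 − 0.21²) / 53400 × 1.27
    = 246 × 5.3 × 0.9559 / 53400 × 1.27
    = 0.02964 m = 29.64 mm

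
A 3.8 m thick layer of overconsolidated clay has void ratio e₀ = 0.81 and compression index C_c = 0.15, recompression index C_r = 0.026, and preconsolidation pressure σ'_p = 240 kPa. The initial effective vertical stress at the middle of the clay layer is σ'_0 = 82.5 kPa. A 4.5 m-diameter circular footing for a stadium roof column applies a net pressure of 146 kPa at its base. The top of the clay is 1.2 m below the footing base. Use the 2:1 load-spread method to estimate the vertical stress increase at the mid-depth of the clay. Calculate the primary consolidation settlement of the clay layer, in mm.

S_c ≈ 11.4 mm

Mid-depth of clay below the footing base: z = 1.2 + 3.8/2 = 3.1 m.
Stress increase at mid-clay by the 2:1 spreading method:
Δσ ≈ qD²/(D+z)² = 146×4.5²/(4.5+3.1)² = 51.186 kPa
Final effective stress: σ'_f = 82.5 + 51.186 = 133.69 kPa.
σ'_f = 133.69 ≤ σ'_p = 240 kPa, so the clay remains overconsolidated and only the recompression index applies:
S_c = C_r·H/(1+e₀)·log₁₀(σ'_f/σ'_0) = 0.026×3.8/1.81×log₁₀(133.69/82.5)
    = 0.054584 × 0.20964 = 0.01144 m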